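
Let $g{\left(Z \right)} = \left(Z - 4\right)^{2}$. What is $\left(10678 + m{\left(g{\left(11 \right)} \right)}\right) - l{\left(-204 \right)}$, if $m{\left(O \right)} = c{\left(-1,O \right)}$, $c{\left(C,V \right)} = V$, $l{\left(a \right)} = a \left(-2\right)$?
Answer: $10319$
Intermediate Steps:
$l{\left(a \right)} = - 2 a$
$g{\left(Z \right)} = \left(-4 + Z\right)^{2}$
$m{\left(O \right)} = O$
$\left(10678 + m{\left(g{\left(11 \right)} \right)}\right) - l{\left(-204 \right)} = \left(10678 + \left(-4 + 11\right)^{2}\right) - \left(-2\right) \left(-204\right) = \left(10678 + 7^{2}\right) - 408 = \left(10678 + 49\right) - 408 = 10727 - 408 = 10319$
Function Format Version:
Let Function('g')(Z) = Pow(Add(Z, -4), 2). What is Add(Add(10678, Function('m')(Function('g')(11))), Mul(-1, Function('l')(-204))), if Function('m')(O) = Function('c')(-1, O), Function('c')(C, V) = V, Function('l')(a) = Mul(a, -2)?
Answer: 10319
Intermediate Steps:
Function('l')(a) = Mul(-2, a)
Function('g')(Z) = Pow(Add(-4, Z), 2)
Function('m')(O) = O
Add(Add(10678, Function('m')(Function('g')(11))), Mul(-1, Function('l')(-204))) = Add(Add(10678, Pow(Add(-4, 11), 2)), Mul(-1, Mul(-2, -204))) = Add(Add(10678, Pow(7, 2)), Mul(-1, 408)) = Add(Add(10678, 49), -408) = Add(10727, -408) = 10319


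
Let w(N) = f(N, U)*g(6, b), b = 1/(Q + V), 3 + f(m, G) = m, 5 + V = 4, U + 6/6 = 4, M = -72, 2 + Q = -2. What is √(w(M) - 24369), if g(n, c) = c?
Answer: 3*I*√2706 ≈ 156.06*I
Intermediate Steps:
Q = -4 (Q = -2 - 2 = -4)
U = 3 (U = -1 + 4 = 3)
V = -1 (V = -5 + 4 = -1)
f(m, G) = -3 + m
b = -⅕ (b = 1/(-4 - 1) = 1/(-5) = -⅕ ≈ -0.20000)
w(N) = ⅗ - N/5 (w(N) = (-3 + N)*(-⅕) = ⅗ - N/5)
√(w(M) - 24369) = √((⅗ - ⅕*(-72)) - 24369) = √((⅗ + 72/5) - 24369) = √(15 - 24369) = √(-24354) = 3*I*√2706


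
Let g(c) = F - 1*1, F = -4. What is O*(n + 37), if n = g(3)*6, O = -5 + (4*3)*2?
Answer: 133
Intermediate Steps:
g(c) = -5 (g(c) = -4 - 1*1 = -4 - 1 = -5)
O = 19 (O = -5 + 12*2 = -5 + 24 = 19)
n = -30 (n = -5*6 = -30)
O*(n + 37) = 19*(-30 + 37) = 19*7 = 133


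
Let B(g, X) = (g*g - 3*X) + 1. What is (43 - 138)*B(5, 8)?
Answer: -190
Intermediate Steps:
B(g, X) = 1 + g**2 - 3*X (B(g, X) = (g**2 - 3*X) + 1 = 1 + g**2 - 3*X)
(43 - 138)*B(5, 8) = (43 - 138)*(1 + 5**2 - 3*8) = -95*(1 + 25 - 24) = -95*2 = -190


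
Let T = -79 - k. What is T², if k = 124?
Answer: 41209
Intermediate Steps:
T = -203 (T = -79 - 1*124 = -79 - 124 = -203)
T² = (-203)² = 41209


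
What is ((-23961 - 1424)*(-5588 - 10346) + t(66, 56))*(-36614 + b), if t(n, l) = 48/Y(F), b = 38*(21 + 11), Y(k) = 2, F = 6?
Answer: -14317946366372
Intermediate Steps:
b = 1216 (b = 38*32 = 1216)
t(n, l) = 24 (t(n, l) = 48/2 = 48*(½) = 24)
((-23961 - 1424)*(-5588 - 10346) + t(66, 56))*(-36614 + b) = ((-23961 - 1424)*(-5588 - 10346) + 24)*(-36614 + 1216) = (-25385*(-15934) + 24)*(-35398) = (404484590 + 24)*(-35398) = 404484614*(-35398) = -14317946366372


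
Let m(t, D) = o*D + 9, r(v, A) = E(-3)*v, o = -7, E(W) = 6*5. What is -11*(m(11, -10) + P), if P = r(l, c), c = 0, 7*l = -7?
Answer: -539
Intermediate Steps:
E(W) = 30
l = -1 (l = (1/7)*(-7) = -1)
r(v, A) = 30*v
P = -30 (P = 30*(-1) = -30)
m(t, D) = 9 - 7*D (m(t, D) = -7*D + 9 = 9 - 7*D)
-11*(m(11, -10) + P) = -11*((9 - 7*(-10)) - 30) = -11*((9 + 70) - 30) = -11*(79 - 30) = -11*49 = -539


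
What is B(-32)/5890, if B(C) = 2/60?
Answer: 1/176700 ≈ 5.6593e-6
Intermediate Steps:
B(C) = 1/30 (B(C) = 2*(1/60) = 1/30)
B(-32)/5890 = (1/30)/5890 = (1/30)*(1/5890) = 1/176700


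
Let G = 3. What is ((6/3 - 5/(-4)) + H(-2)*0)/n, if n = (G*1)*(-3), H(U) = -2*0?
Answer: -13/36 ≈ -0.36111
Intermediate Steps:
H(U) = 0
n = -9 (n = (3*1)*(-3) = 3*(-3) = -9)
((6/3 - 5/(-4)) + H(-2)*0)/n = ((6/3 - 5/(-4)) + 0*0)/(-9) = ((6*(⅓) - 5*(-¼)) + 0)*(-⅑) = ((2 + 5/4) + 0)*(-⅑) = (13/4 + 0)*(-⅑) = (13/4)*(-⅑) = -13/36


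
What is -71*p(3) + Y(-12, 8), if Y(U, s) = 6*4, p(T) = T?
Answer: -189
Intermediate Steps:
Y(U, s) = 24
-71*p(3) + Y(-12, 8) = -71*3 + 24 = -213 + 24 = -189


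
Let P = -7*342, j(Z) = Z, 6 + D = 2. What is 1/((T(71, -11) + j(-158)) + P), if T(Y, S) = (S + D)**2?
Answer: -1/2327 ≈ -0.00042974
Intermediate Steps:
D = -4 (D = -6 + 2 = -4)
T(Y, S) = (-4 + S)**2 (T(Y, S) = (S - 4)**2 = (-4 + S)**2)
P = -2394
1/((T(71, -11) + j(-158)) + P) = 1/(((-4 - 11)**2 - 158) - 2394) = 1/(((-15)**2 - 158) - 2394) = 1/((225 - 158) - 2394) = 1/(67 - 2394) = 1/(-2327) = -1/2327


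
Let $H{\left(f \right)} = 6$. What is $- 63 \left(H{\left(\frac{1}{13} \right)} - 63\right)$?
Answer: $3591$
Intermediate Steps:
$- 63 \left(H{\left(\frac{1}{13} \right)} - 63\right) = - 63 \left(6 - 63\right) = \left(-63\right) \left(-57\right) = 3591$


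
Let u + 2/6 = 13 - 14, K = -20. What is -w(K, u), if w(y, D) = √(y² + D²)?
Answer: -4*√226/3 ≈ -20.044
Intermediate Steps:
u = -4/3 (u = -⅓ + (13 - 14) = -⅓ - 1 = -4/3 ≈ -1.3333)
w(y, D) = √(D² + y²)
-w(K, u) = -√((-4/3)² + (-20)²) = -√(16/9 + 400) = -√(3616/9) = -4*√226/3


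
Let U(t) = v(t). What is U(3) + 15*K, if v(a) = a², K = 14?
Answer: 219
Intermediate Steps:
U(t) = t²
U(3) + 15*K = 3² + 15*14 = 9 + 210 = 219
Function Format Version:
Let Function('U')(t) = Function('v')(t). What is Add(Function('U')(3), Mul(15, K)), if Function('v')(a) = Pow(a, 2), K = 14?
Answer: 219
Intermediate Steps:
Function('U')(t) = Pow(t, 2)
Add(Function('U')(3), Mul(15, K)) = Add(Pow(3, 2), Mul(15, 14)) = Add(9, 210) = 219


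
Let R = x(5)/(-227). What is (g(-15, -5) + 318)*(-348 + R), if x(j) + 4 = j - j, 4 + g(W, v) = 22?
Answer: -26541312/227 ≈ -1.1692e+5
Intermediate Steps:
g(W, v) = 18 (g(W, v) = -4 + 22 = 18)
x(j) = -4 (x(j) = -4 + (j - j) = -4 + 0 = -4)
R = 4/227 (R = -4/(-227) = -4*(-1/227) = 4/227 ≈ 0.017621)
(g(-15, -5) + 318)*(-348 + R) = (18 + 318)*(-348 + 4/227) = 336*(-78992/227) = -26541312/227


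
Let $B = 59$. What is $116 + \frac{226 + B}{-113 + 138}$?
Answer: $\frac{637}{5} \approx 127.4$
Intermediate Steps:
$116 + \frac{226 + B}{-113 + 138} = 116 + \frac{226 + 59}{-113 + 138} = 116 + \frac{285}{25} = 116 + 285 \cdot \frac{1}{25} = 116 + \frac{57}{5} = \frac{637}{5}$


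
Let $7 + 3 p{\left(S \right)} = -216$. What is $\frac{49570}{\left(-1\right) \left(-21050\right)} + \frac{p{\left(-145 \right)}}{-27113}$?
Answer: $\frac{403666838}{171218595} \approx 2.3576$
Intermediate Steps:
$p{\left(S \right)} = - \frac{223}{3}$ ($p{\left(S \right)} = - \frac{7}{3} + \frac{1}{3} \left(-216\right) = - \frac{7}{3} - 72 = - \frac{223}{3}$)
$\frac{49570}{\left(-1\right) \left(-21050\right)} + \frac{p{\left(-145 \right)}}{-27113} = \frac{49570}{\left(-1\right) \left(-21050\right)} - \frac{223}{3 \left(-27113\right)} = \frac{49570}{21050} - - \frac{223}{81339} = 49570 \cdot \frac{1}{21050} + \frac{223}{81339} = \frac{4957}{2105} + \frac{223}{81339} = \frac{403666838}{171218595}$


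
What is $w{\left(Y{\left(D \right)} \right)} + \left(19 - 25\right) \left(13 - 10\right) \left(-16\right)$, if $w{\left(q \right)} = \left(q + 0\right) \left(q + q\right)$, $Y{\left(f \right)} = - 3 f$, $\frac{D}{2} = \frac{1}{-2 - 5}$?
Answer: $\frac{14184}{49} \approx 289.47$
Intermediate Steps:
$D = - \frac{2}{7}$ ($D = \frac{2}{-2 - 5} = \frac{2}{-7} = 2 \left(- \frac{1}{7}\right) = - \frac{2}{7} \approx -0.28571$)
$w{\left(q \right)} = 2 q^{2}$ ($w{\left(q \right)} = q 2 q = 2 q^{2}$)
$w{\left(Y{\left(D \right)} \right)} + \left(19 - 25\right) \left(13 - 10\right) \left(-16\right) = 2 \left(\left(-3\right) \left(- \frac{2}{7}\right)\right)^{2} + \left(19 - 25\right) \left(13 - 10\right) \left(-16\right) = 2 \left(\frac{6}{7}\right)^{2} + \left(-6\right) 3 \left(-16\right) = 2 \cdot \frac{36}{49} - -288 = \frac{72}{49} + 288 = \frac{14184}{49}$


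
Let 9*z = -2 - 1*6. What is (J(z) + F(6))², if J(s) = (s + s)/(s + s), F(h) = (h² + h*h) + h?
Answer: 6241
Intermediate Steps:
F(h) = h + 2*h² (F(h) = (h² + h²) + h = 2*h² + h = h + 2*h²)
z = -8/9 (z = (-2 - 1*6)/9 = (-2 - 6)/9 = (⅑)*(-8) = -8/9 ≈ -0.88889)
J(s) = 1 (J(s) = (2*s)/((2*s)) = (2*s)*(1/(2*s)) = 1)
(J(z) + F(6))² = (1 + 6*(1 + 2*6))² = (1 + 6*(1 + 12))² = (1 + 6*13)² = (1 + 78)² = 79² = 6241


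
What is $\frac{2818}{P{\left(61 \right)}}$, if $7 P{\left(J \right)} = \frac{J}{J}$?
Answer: $19726$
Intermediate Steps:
$P{\left(J \right)} = \frac{1}{7}$ ($P{\left(J \right)} = \frac{J \frac{1}{J}}{7} = \frac{1}{7} \cdot 1 = \frac{1}{7}$)
$\frac{2818}{P{\left(61 \right)}} = 2818 \frac{1}{\frac{1}{7}} = 2818 \cdot 7 = 19726$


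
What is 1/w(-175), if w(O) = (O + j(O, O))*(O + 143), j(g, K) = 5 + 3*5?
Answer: 1/4960 ≈ 0.00020161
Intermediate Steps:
j(g, K) = 20 (j(g, K) = 5 + 15 = 20)
w(O) = (20 + O)*(143 + O) (w(O) = (O + 20)*(O + 143) = (20 + O)*(143 + O))
1/w(-175) = 1/(2860 + (-175)² + 163*(-175)) = 1/(2860 + 30625 - 28525) = 1/4960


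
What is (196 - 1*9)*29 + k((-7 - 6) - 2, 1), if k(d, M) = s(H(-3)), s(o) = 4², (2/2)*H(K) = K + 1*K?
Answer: 5439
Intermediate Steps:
H(K) = 2*K (H(K) = K + 1*K = K + K = 2*K)
s(o) = 16
k(d, M) = 16
(196 - 1*9)*29 + k((-7 - 6) - 2, 1) = (196 - 1*9)*29 + 16 = (196 - 9)*29 + 16 = 187*29 + 16 = 5423 + 16 = 5439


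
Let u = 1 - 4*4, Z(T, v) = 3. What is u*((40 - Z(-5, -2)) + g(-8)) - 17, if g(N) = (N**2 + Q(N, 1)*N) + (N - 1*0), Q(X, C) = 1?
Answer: -1292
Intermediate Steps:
g(N) = N**2 + 2*N (g(N) = (N**2 + 1*N) + (N - 1*0) = (N**2 + N) + (N + 0) = (N + N**2) + N = N**2 + 2*N)
u = -15 (u = 1 - 16 = -15)
u*((40 - Z(-5, -2)) + g(-8)) - 17 = -15*((40 - 1*3) - 8*(2 - 8)) - 17 = -15*((40 - 3) - 8*(-6)) - 17 = -15*(37 + 48) - 17 = -15*85 - 17 = -1275 - 17 = -1292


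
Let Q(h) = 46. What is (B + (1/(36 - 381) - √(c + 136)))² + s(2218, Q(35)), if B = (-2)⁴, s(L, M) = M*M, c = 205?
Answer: 322903786/119025 - 11038*√341/345 ≈ 2122.1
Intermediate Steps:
s(L, M) = M²
B = 16
(B + (1/(36 - 381) - √(c + 136)))² + s(2218, Q(35)) = (16 + (1/(36 - 381) - √(205 + 136)))² + 46² = (16 + (1/(-345) - √341))² + 2116 = (16 + (-1/345 - √341))² + 2116 = (5519/345 - √341)² + 2116 = 2116 + (5519/345 - √341)²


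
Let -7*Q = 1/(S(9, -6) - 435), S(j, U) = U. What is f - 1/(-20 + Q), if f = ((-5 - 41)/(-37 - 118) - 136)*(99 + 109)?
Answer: -270112091723/9569545 ≈ -28226.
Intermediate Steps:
Q = 1/3087 (Q = -1/(7*(-6 - 435)) = -⅐/(-441) = -⅐*(-1/441) = 1/3087 ≈ 0.00032394)
f = -4375072/155 (f = (-46/(-155) - 136)*208 = (-46*(-1/155) - 136)*208 = (46/155 - 136)*208 = -21034/155*208 = -4375072/155 ≈ -28226.)
f - 1/(-20 + Q) = -4375072/155 - 1/(-20 + 1/3087) = -4375072/155 - 1/(-61739/3087) = -4375072/155 - 1*(-3087/61739) = -4375072/155 + 3087/61739 = -270112091723/9569545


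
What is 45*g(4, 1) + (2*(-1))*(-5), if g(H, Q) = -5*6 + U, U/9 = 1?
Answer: -935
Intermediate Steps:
U = 9 (U = 9*1 = 9)
g(H, Q) = -21 (g(H, Q) = -5*6 + 9 = -30 + 9 = -21)
45*g(4, 1) + (2*(-1))*(-5) = 45*(-21) + (2*(-1))*(-5) = -945 - 2*(-5) = -945 + 10 = -935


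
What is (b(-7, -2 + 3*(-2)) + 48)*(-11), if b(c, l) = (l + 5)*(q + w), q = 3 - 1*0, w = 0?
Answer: -429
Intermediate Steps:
q = 3 (q = 3 + 0 = 3)
b(c, l) = 15 + 3*l (b(c, l) = (l + 5)*(3 + 0) = (5 + l)*3 = 15 + 3*l)
(b(-7, -2 + 3*(-2)) + 48)*(-11) = ((15 + 3*(-2 + 3*(-2))) + 48)*(-11) = ((15 + 3*(-2 - 6)) + 48)*(-11) = ((15 + 3*(-8)) + 48)*(-11) = ((15 - 24) + 48)*(-11) = (-9 + 48)*(-11) = 39*(-11) = -429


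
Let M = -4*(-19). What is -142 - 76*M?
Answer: -5918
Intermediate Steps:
M = 76
-142 - 76*M = -142 - 76*76 = -142 - 5776 = -5918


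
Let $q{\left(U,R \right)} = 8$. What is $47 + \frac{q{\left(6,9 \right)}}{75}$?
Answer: $\frac{3533}{75} \approx 47.107$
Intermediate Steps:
$47 + \frac{q{\left(6,9 \right)}}{75} = 47 + \frac{8}{75} = \frac{3533}{75}$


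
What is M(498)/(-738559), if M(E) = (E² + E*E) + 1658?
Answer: -497666/738559 ≈ -0.67383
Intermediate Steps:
M(E) = 1658 + 2*E² (M(E) = (E² + E²) + 1658 = 2*E² + 1658 = 1658 + 2*E²)
M(498)/(-738559) = (1658 + 2*498²)/(-738559) = (1658 + 2*248004)*(-1/738559) = (1658 + 496008)*(-1/738559) = 497666*(-1/738559) = -497666/738559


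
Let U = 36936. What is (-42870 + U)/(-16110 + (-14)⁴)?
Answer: -2967/11153 ≈ -0.26603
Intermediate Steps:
(-42870 + U)/(-16110 + (-14)⁴) = (-42870 + 36936)/(-16110 + (-14)⁴) = -5934/(-16110 + 38416) = -5934/22306 = -5934*1/22306 = -2967/11153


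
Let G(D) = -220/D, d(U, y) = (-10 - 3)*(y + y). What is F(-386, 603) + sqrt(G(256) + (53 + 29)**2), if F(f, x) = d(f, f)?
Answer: 10036 + 3*sqrt(47809)/8 ≈ 10118.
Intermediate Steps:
d(U, y) = -26*y
F(f, x) = -26*f
F(-386, 603) + sqrt(G(256) + (53 + 29)**2) = -26*(-386) + sqrt(-220/256 + (53 + 29)**2) = 10036 + sqrt(-220*1/256 + 82**2) = 10036 + sqrt(-55/64 + 6724) = 10036 + sqrt(430281/64) = 10036 + 3*sqrt(47809)/8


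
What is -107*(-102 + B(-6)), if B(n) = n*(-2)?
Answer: 9630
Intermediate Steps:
B(n) = -2*n
-107*(-102 + B(-6)) = -107*(-102 - 2*(-6)) = -107*(-102 + 12) = -107*(-90) = 9630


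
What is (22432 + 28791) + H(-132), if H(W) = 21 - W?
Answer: 51376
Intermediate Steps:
(22432 + 28791) + H(-132) = (22432 + 28791) + (21 - 1*(-132)) = 51223 + (21 + 132) = 51223 + 153 = 51376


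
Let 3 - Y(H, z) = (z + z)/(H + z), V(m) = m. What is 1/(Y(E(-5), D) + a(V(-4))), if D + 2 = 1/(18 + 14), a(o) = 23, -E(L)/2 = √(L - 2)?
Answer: 15013/386936 - 18*I*√7/48367 ≈ 0.0388 - 0.00098463*I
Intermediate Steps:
E(L) = -2*√(-2 + L) (E(L) = -2*√(L - 2) = -2*√(-2 + L))
D = -63/32 (D = -2 + 1/(18 + 14) = -2 + 1/32 = -63/32 ≈ -1.9688)
Y(H, z) = 3 - 2*z/(H + z) (Y(H, z) = 3 - (z + z)/(H + z) = 3 - 2*z/(H + z))
1/(Y(E(-5), D) + a(V(-4))) = 1/((-63/32 + 3*(-2*√(-2 - 5)))/(-2*√(-2 - 5) - 63/32) + 23) = 1/((-63/32 + 3*(-2*I*√7))/(-2*I*√7 - 63/32) + 23) = 1/((-63/32 - 6*I*√7)/(-63/32 - 2*I*√7) + 23) = 1/(23 + (-63/32 - 6*I*√7)/(-63/32 - 2*I*√7))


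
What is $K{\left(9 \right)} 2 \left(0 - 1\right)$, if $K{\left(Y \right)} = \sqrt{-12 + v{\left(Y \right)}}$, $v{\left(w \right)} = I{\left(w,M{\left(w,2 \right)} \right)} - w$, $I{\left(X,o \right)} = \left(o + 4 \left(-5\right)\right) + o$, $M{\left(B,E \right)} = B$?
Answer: $- 2 i \sqrt{23} \approx - 9.5917 i$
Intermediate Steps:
$I{\left(X,o \right)} = -20 + 2 o$ ($I{\left(X,o \right)} = \left(o - 20\right) + o = \left(-20 + o\right) + o = -20 + 2 o$)
$v{\left(w \right)} = -20 + w$ ($v{\left(w \right)} = \left(-20 + 2 w\right) - w = -20 + w$)
$K{\left(Y \right)} = \sqrt{-32 + Y}$ ($K{\left(Y \right)} = \sqrt{-12 + \left(-20 + Y\right)} = \sqrt{-32 + Y}$)
$K{\left(9 \right)} 2 \left(0 - 1\right) = \sqrt{-32 + 9} \cdot 2 \left(0 - 1\right) = \sqrt{-23} \cdot 2 \left(-1\right) = i \sqrt{23} \left(-2\right) = - 2 i \sqrt{23}$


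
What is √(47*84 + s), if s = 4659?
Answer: √8607 ≈ 92.774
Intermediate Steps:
√(47*84 + s) = √(47*84 + 4659) = √(3948 + 4659) = √8607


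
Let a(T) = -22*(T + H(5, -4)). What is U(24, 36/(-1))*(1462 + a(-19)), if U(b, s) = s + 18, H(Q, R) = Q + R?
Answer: -33444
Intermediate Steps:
U(b, s) = 18 + s
a(T) = -22 - 22*T (a(T) = -22*(T + (5 - 4)) = -22*(T + 1) = -22*(1 + T) = -22 - 22*T)
U(24, 36/(-1))*(1462 + a(-19)) = (18 + 36/(-1))*(1462 + (-22 - 22*(-19))) = (18 + 36*(-1))*(1462 + (-22 + 418)) = (18 - 36)*(1462 + 396) = -18*1858 = -33444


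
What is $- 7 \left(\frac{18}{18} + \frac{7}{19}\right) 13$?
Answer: $- \frac{2366}{19} \approx -124.53$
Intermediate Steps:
$- 7 \left(\frac{18}{18} + \frac{7}{19}\right) 13 = - 7 \left(18 \cdot \frac{1}{18} + 7 \cdot \frac{1}{19}\right) 13 = - 7 \left(1 + \frac{7}{19}\right) 13 = \left(-7\right) \frac{26}{19} \cdot 13 = \left(- \frac{182}{19}\right) 13 = - \frac{2366}{19}$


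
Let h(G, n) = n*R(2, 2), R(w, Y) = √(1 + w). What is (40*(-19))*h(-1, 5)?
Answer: -3800*√3 ≈ -6581.8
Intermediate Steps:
h(G, n) = n*√3 (h(G, n) = n*√(1 + 2) = n*√3)
(40*(-19))*h(-1, 5) = (40*(-19))*(5*√3) = -3800*√3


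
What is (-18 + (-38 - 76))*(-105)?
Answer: 13860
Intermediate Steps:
(-18 + (-38 - 76))*(-105) = (-18 - 114)*(-105) = -132*(-105) = 13860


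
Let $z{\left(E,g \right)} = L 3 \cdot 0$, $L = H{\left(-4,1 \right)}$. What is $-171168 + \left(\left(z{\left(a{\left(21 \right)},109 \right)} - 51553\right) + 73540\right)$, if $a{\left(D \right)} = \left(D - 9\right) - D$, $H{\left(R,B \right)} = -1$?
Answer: $-149181$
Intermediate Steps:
$L = -1$
$a{\left(D \right)} = -9$ ($a{\left(D \right)} = \left(-9 + D\right) - D = -9$)
$z{\left(E,g \right)} = 0$ ($z{\left(E,g \right)} = \left(-1\right) 3 \cdot 0 = \left(-3\right) 0 = 0$)
$-171168 + \left(\left(z{\left(a{\left(21 \right)},109 \right)} - 51553\right) + 73540\right) = -171168 + \left(\left(0 - 51553\right) + 73540\right) = -171168 + \left(-51553 + 73540\right) = -171168 + 21987 = -149181$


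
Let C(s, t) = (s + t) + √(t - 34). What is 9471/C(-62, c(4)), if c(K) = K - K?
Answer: -41943/277 - 1353*I*√34/554 ≈ -151.42 - 14.241*I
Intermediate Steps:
c(K) = 0
C(s, t) = s + t + √(-34 + t) (C(s, t) = (s + t) + √(-34 + t) = s + t + √(-34 + t))
9471/C(-62, c(4)) = 9471/(-62 + 0 + √(-34 + 0)) = 9471/(-62 + 0 + √(-34)) = 9471/(-62 + 0 + I*√34) = 9471/(-62 + I*√34)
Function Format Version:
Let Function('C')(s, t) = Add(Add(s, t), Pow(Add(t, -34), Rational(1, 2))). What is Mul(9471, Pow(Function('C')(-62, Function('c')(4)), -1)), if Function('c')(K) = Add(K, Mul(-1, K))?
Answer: Add(Rational(-41943, 277), Mul(Rational(-1353, 554), I, Pow(34, Rational(1, 2)))) ≈ Add(-151.42, Mul(-14.241, I))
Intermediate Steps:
Function('c')(K) = 0
Function('C')(s, t) = Add(s, t, Pow(Add(-34, t), Rational(1, 2))) (Function('C')(s, t) = Add(Add(s, t), Pow(Add(-34, t), Rational(1, 2))) = Add(s, t, Pow(Add(-34, t), Rational(1, 2))))
Mul(9471, Pow(Function('C')(-62, Function('c')(4)), -1)) = Mul(9471, Pow(Add(-62, 0, Pow(Add(-34, 0), Rational(1, 2))), -1)) = Mul(9471, Pow(Add(-62, 0, Pow(-34, Rational(1, 2))), -1)) = Mul(9471, Pow(Add(-62, 0, Mul(I, Pow(34, Rational(1, 2)))), -1)) = Mul(9471, Pow(Add(-62, Mul(I, Pow(34, Rational(1, 2)))), -1))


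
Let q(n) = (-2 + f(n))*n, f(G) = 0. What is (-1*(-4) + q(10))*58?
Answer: -928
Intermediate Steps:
q(n) = -2*n (q(n) = (-2 + 0)*n = -2*n)
(-1*(-4) + q(10))*58 = (-1*(-4) - 2*10)*58 = (4 - 20)*58 = -16*58 = -928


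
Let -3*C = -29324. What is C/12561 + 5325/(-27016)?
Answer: 591555209/1018043928 ≈ 0.58107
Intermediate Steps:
C = 29324/3 (C = -1/3*(-29324) = 29324/3 ≈ 9774.7)
C/12561 + 5325/(-27016) = (29324/3)/12561 + 5325/(-27016) = (29324/3)*(1/12561) + 5325*(-1/27016) = 29324/37683 - 5325/27016 = 591555209/1018043928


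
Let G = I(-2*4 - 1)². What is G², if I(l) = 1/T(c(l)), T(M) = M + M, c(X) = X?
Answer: 1/104976 ≈ 9.5260e-6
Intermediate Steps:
T(M) = 2*M
I(l) = 1/(2*l)
G = 1/324 (G = (1/(2*(-2*4 - 1)))² = (1/(2*(-8 - 1)))² = ((½)/(-9))² = ((½)*(-⅑))² = (-1/18)² = 1/324 ≈ 0.0030864)
G² = (1/324)² = 1/104976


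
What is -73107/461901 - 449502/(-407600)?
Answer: 29637835017/31378474600 ≈ 0.94453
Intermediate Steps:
-73107/461901 - 449502/(-407600) = -73107*1/461901 - 449502*(-1/407600) = -24369/153967 + 224751/203800 = 29637835017/31378474600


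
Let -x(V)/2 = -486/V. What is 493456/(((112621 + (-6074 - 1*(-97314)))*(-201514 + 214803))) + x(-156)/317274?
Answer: 605284017041/3724629109985966 ≈ 0.00016251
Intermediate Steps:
x(V) = 972/V (x(V) = -(-972)/V = 972/V)
493456/(((112621 + (-6074 - 1*(-97314)))*(-201514 + 214803))) + x(-156)/317274 = 493456/(((112621 + (-6074 - 1*(-97314)))*(-201514 + 214803))) + (972/(-156))/317274 = 493456/(((112621 + (-6074 + 97314))*13289)) + (972*(-1/156))*(1/317274) = 493456/(((112621 + 91240)*13289)) - 81/13*1/317274 = 493456/((203861*13289)) - 27/1374854 = 493456/2709108829 - 27/1374854 = 605284017041/3724629109985966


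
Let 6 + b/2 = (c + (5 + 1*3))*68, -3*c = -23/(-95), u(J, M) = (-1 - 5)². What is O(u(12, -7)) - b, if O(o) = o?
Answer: -293272/285 ≈ -1029.0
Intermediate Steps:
u(J, M) = 36 (u(J, M) = (-6)² = 36)
c = -23/285 (c = -(-23)/(3*(-95)) = -(-23)*(-1)/(3*95) = -⅓*23/95 = -23/285 ≈ -0.080702)
b = 303532/285 (b = -12 + 2*((-23/285 + (5 + 1*3))*68) = -12 + 2*((-23/285 + (5 + 3))*68) = -12 + 2*((-23/285 + 8)*68) = -12 + 2*((2257/285)*68) = -12 + 2*(153476/285) = -12 + 306952/285 = 303532/285 ≈ 1065.0)
O(u(12, -7)) - b = 36 - 1*303532/285 = 36 - 303532/285 = -293272/285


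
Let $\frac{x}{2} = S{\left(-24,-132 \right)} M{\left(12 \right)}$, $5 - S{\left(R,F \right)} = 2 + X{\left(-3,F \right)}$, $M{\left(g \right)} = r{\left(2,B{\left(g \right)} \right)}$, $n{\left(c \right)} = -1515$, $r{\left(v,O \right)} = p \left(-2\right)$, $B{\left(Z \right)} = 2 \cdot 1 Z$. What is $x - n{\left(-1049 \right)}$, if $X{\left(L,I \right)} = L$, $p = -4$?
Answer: $1611$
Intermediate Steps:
$B{\left(Z \right)} = 2 Z$
$r{\left(v,O \right)} = 8$ ($r{\left(v,O \right)} = \left(-4\right) \left(-2\right) = 8$)
$M{\left(g \right)} = 8$
$S{\left(R,F \right)} = 6$ ($S{\left(R,F \right)} = 5 - \left(2 - 3\right) = 5 - -1 = 5 + 1 = 6$)
$x = 96$ ($x = 2 \cdot 6 \cdot 8 = 2 \cdot 48 = 96$)
$x - n{\left(-1049 \right)} = 96 - -1515 = 96 + 1515 = 1611$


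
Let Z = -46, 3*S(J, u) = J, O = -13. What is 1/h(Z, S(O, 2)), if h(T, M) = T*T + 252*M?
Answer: 1/1024 ≈ 0.00097656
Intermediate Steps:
S(J, u) = J/3
h(T, M) = T**2 + 252*M
1/h(Z, S(O, 2)) = 1/((-46)**2 + 252*((1/3)*(-13))) = 1/(2116 + 252*(-13/3)) = 1/(2116 - 1092) = 1/1024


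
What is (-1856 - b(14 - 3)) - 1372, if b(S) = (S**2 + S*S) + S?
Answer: -3481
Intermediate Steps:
b(S) = S + 2*S**2 (b(S) = (S**2 + S**2) + S = 2*S**2 + S = S + 2*S**2)
(-1856 - b(14 - 3)) - 1372 = (-1856 - (14 - 3)*(1 + 2*(14 - 3))) - 1372 = (-1856 - 11*(1 + 2*11)) - 1372 = (-1856 - 11*(1 + 22)) - 1372 = (-1856 - 11*23) - 1372 = (-1856 - 1*253) - 1372 = (-1856 - 253) - 1372 = -2109 - 1372 = -3481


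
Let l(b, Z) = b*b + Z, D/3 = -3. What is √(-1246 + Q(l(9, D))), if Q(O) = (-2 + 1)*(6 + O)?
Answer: 2*I*√331 ≈ 36.387*I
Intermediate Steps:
D = -9 (D = 3*(-3) = -9)
l(b, Z) = Z + b² (l(b, Z) = b² + Z = Z + b²)
Q(O) = -6 - O (Q(O) = -(6 + O) = -6 - O)
√(-1246 + Q(l(9, D))) = √(-1246 + (-6 - (-9 + 9²))) = √(-1246 + (-6 - (-9 + 81))) = √(-1246 + (-6 - 1*72)) = √(-1246 + (-6 - 72)) = √(-1246 - 78) = √(-1324) = 2*I*√331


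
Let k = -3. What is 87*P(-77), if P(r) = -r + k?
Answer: 6438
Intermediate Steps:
P(r) = -3 - r (P(r) = -r - 3 = -3 - r)
87*P(-77) = 87*(-3 - 1*(-77)) = 87*(-3 + 77) = 87*74 = 6438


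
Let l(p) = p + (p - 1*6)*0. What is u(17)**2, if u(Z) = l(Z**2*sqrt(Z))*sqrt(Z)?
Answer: 24137569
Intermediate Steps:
l(p) = p (l(p) = p + (p - 6)*0 = p + (-6 + p)*0 = p + 0 = p)
u(Z) = Z**3 (u(Z) = (Z**2*sqrt(Z))*sqrt(Z) = Z**(5/2)*sqrt(Z) = Z**3)
u(17)**2 = (17**3)**2 = 4913**2 = 24137569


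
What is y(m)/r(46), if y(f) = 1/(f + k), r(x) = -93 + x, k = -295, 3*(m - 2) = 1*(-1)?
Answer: 3/41360 ≈ 7.2534e-5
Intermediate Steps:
m = 5/3 (m = 2 + (1*(-1))/3 = 2 + (1/3)*(-1) = 2 - 1/3 = 5/3 ≈ 1.6667)
y(f) = 1/(-295 + f) (y(f) = 1/(f - 295) = 1/(-295 + f))
y(m)/r(46) = 1/((-295 + 5/3)*(-93 + 46)) = 1/(-880/3*(-47)) = -3/880*(-1/47) = 3/41360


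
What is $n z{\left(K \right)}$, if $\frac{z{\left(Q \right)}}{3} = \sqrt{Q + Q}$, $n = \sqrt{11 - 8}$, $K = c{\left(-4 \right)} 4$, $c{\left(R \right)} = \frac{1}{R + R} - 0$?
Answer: $3 i \sqrt{3} \approx 5.1962 i$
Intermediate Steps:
$c{\left(R \right)} = \frac{1}{2 R}$ ($c{\left(R \right)} = \frac{1}{2 R} + 0 = \frac{1}{2 R}$)
$K = - \frac{1}{2}$ ($K = \frac{1}{2 \left(-4\right)} 4 = \frac{1}{2} \left(- \frac{1}{4}\right) 4 = \left(- \frac{1}{8}\right) 4 = - \frac{1}{2} \approx -0.5$)
$n = \sqrt{3} \approx 1.732$
$z{\left(Q \right)} = 3 \sqrt{2} \sqrt{Q}$ ($z{\left(Q \right)} = 3 \sqrt{Q + Q} = 3 \sqrt{2 Q} = 3 \sqrt{2} \sqrt{Q}$)
$n z{\left(K \right)} = \sqrt{3} \cdot 3 \sqrt{2} \sqrt{- \frac{1}{2}} = \sqrt{3} \cdot 3 \sqrt{2} \frac{i \sqrt{2}}{2} = \sqrt{3} \cdot 3 i = 3 i \sqrt{3}$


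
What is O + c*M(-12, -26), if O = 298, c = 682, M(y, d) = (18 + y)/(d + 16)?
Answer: -556/5 ≈ -111.20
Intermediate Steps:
M(y, d) = (18 + y)/(16 + d)
O + c*M(-12, -26) = 298 + 682*((18 - 12)/(16 - 26)) = 298 + 682*(6/(-10)) = 298 + 682*(-⅒*6) = 298 + 682*(-⅗) = 298 - 2046/5 = -556/5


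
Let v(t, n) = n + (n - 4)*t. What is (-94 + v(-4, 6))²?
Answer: 9216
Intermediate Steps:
v(t, n) = n + t*(-4 + n) (v(t, n) = n + (-4 + n)*t = n + t*(-4 + n))
(-94 + v(-4, 6))² = (-94 + (6 - 4*(-4) + 6*(-4)))² = (-94 + (6 + 16 - 24))² = (-94 - 2)² = (-96)² = 9216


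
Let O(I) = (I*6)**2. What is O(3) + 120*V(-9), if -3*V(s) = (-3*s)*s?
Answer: 10044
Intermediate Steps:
O(I) = 36*I**2 (O(I) = (6*I)**2 = 36*I**2)
V(s) = s**2 (V(s) = -(-3*s)*s/3 = -(-1)*s**2 = s**2)
O(3) + 120*V(-9) = 36*3**2 + 120*(-9)**2 = 36*9 + 120*81 = 324 + 9720 = 10044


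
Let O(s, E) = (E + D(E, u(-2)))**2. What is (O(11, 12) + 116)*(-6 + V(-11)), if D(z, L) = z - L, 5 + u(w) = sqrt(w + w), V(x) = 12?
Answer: 5718 - 696*I ≈ 5718.0 - 696.0*I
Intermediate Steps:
u(w) = -5 + sqrt(2)*sqrt(w) (u(w) = -5 + sqrt(w + w) = -5 + sqrt(2*w) = -5 + sqrt(2)*sqrt(w))
O(s, E) = (5 - 2*I + 2*E)**2 (O(s, E) = (E + (E - (-5 + sqrt(2)*sqrt(-2))))**2 = (E + (E - (-5 + sqrt(2)*(I*sqrt(2)))))**2 = (E + (E - (-5 + 2*I)))**2 = (E + (E + (5 - 2*I)))**2 = (E + (5 + E - 2*I))**2 = (5 - 2*I + 2*E)**2)
(O(11, 12) + 116)*(-6 + V(-11)) = ((5 - 2*I + 2*12)**2 + 116)*(-6 + 12) = ((5 - 2*I + 24)**2 + 116)*6 = ((29 - 2*I)**2 + 116)*6 = (116 + (29 - 2*I)**2)*6 = 696 + 6*(29 - 2*I)**2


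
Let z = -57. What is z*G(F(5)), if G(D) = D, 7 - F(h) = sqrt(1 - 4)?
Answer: -399 + 57*I*sqrt(3) ≈ -399.0 + 98.727*I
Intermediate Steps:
F(h) = 7 - I*sqrt(3) (F(h) = 7 - sqrt(1 - 4) = 7 - sqrt(-3) = 7 - I*sqrt(3))
z*G(F(5)) = -57*(7 - I*sqrt(3)) = -399 + 57*I*sqrt(3)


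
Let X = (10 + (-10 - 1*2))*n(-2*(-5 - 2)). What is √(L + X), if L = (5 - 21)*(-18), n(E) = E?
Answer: 2*√65 ≈ 16.125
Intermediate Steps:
X = -28 (X = (10 + (-10 - 1*2))*(-2*(-5 - 2)) = (10 + (-10 - 2))*(-2*(-7)) = (10 - 12)*14 = -2*14 = -28)
L = 288 (L = -16*(-18) = 288)
√(L + X) = √(288 - 28) = √260 = 2*√65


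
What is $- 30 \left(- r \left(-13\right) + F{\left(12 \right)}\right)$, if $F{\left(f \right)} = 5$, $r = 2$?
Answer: $-930$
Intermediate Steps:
$- 30 \left(- r \left(-13\right) + F{\left(12 \right)}\right) = - 30 \left(\left(-1\right) 2 \left(-13\right) + 5\right) = - 30 \left(\left(-2\right) \left(-13\right) + 5\right) = - 30 \left(26 + 5\right) = \left(-30\right) 31 = -930$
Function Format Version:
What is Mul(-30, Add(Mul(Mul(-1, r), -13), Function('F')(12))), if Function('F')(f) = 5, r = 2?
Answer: -930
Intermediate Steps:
Mul(-30, Add(Mul(Mul(-1, r), -13), Function('F')(12))) = Mul(-30, Add(Mul(Mul(-1, 2), -13), 5)) = Mul(-30, Add(Mul(-2, -13), 5)) = Mul(-30, Add(26, 5)) = Mul(-30, 31) = -930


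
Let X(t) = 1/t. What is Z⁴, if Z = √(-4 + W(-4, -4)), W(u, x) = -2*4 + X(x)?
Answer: 2401/16 ≈ 150.06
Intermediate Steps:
W(u, x) = -8 + 1/x (W(u, x) = -2*4 + 1/x = -8 + 1/x)
Z = 7*I/2 (Z = √(-4 + (-8 + 1/(-4))) = √(-4 + (-8 - ¼)) = √(-4 - 33/4) = √(-49/4) = 7*I/2 ≈ 3.5*I)
Z⁴ = (7*I/2)⁴ = 2401/16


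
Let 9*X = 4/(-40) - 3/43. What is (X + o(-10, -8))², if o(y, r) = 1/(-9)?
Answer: 253009/14976900 ≈ 0.016893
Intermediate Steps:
X = -73/3870 (X = (4/(-40) - 3/43)/9 = (4*(-1/40) - 3*1/43)/9 = (-⅒ - 3/43)/9 = (⅑)*(-73/430) = -73/3870 ≈ -0.018863)
o(y, r) = -⅑
(X + o(-10, -8))² = (-73/3870 - ⅑)² = (-503/3870)² = 253009/14976900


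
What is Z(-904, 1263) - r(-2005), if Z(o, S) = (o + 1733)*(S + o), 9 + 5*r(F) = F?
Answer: 1490069/5 ≈ 2.9801e+5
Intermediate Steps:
r(F) = -9/5 + F/5
Z(o, S) = (1733 + o)*(S + o)
Z(-904, 1263) - r(-2005) = ((-904)² + 1733*1263 + 1733*(-904) + 1263*(-904)) - (-9/5 + (⅕)*(-2005)) = (817216 + 2188779 - 1566632 - 1141752) - (-9/5 - 401) = 297611 - 1*(-2014/5) = 297611 + 2014/5 = 1490069/5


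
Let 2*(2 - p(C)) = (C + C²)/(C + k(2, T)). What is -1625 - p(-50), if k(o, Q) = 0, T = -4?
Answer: -3303/2 ≈ -1651.5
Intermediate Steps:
p(C) = 2 - (C + C²)/(2*C) (p(C) = 2 - (C + C²)/(2*(C + 0)) = 2 - (C + C²)/(2*C))
-1625 - p(-50) = -1625 - (3/2 - ½*(-50)) = -1625 - (3/2 + 25) = -1625 - 1*53/2 = -1625 - 53/2 = -3303/2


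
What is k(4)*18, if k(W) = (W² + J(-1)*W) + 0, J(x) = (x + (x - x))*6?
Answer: -144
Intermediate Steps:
J(x) = 6*x (J(x) = (x + 0)*6 = x*6 = 6*x)
k(W) = W² - 6*W (k(W) = (W² + (6*(-1))*W) + 0 = (W² - 6*W) + 0 = W² - 6*W)
k(4)*18 = (4*(-6 + 4))*18 = (4*(-2))*18 = -8*18 = -144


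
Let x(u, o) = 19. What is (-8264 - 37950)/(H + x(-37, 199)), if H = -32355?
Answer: 23107/16168 ≈ 1.4292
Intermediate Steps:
(-8264 - 37950)/(H + x(-37, 199)) = (-8264 - 37950)/(-32355 + 19) = -46214/(-32336) = -46214*(-1/32336) = 23107/16168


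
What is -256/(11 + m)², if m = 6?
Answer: -256/289 ≈ -0.88581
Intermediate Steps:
-256/(11 + m)² = -256/(11 + 6)² = -256/(17²) = -256/289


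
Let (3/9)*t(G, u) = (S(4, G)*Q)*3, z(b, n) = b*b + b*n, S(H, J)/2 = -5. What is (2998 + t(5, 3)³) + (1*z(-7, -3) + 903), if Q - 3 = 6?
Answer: -531437029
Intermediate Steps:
S(H, J) = -10 (S(H, J) = 2*(-5) = -10)
Q = 9 (Q = 3 + 6 = 9)
z(b, n) = b² + b*n
t(G, u) = -810 (t(G, u) = 3*(-10*9*3) = 3*(-90*3) = 3*(-270) = -810)
(2998 + t(5, 3)³) + (1*z(-7, -3) + 903) = (2998 + (-810)³) + (1*(-7*(-7 - 3)) + 903) = (2998 - 531441000) + (1*(-7*(-10)) + 903) = -531438002 + (1*70 + 903) = -531438002 + (70 + 903) = -531438002 + 973 = -531437029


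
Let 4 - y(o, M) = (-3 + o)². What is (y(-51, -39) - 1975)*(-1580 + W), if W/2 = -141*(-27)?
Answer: -29488158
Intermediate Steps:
y(o, M) = 4 - (-3 + o)²
W = 7614 (W = 2*(-141*(-27)) = 2*3807 = 7614)
(y(-51, -39) - 1975)*(-1580 + W) = ((4 - (-3 - 51)²) - 1975)*(-1580 + 7614) = ((4 - 1*(-54)²) - 1975)*6034 = ((4 - 1*2916) - 1975)*6034 = ((4 - 2916) - 1975)*6034 = (-2912 - 1975)*6034 = -4887*6034 = -29488158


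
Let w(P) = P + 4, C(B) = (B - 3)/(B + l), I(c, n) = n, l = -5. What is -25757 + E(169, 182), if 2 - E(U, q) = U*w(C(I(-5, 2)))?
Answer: -79462/3 ≈ -26487.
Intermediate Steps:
C(B) = (-3 + B)/(-5 + B) (C(B) = (B - 3)/(B - 5) = (-3 + B)/(-5 + B))
w(P) = 4 + P
E(U, q) = 2 - 13*U/3 (E(U, q) = 2 - U*(4 + (-3 + 2)/(-5 + 2)) = 2 - U*(4 - 1/(-3)) = 2 - U*(4 - ⅓*(-1)) = 2 - U*(4 + ⅓) = 2 - U*13/3 = 2 - 13*U/3)
-25757 + E(169, 182) = -25757 + (2 - 13/3*169) = -25757 + (2 - 2197/3) = -25757 - 2191/3 = -79462/3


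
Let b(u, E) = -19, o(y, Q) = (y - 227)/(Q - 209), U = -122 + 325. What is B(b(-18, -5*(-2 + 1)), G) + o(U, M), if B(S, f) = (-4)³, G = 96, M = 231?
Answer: -716/11 ≈ -65.091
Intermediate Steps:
U = 203
o(y, Q) = (-227 + y)/(-209 + Q)
B(S, f) = -64
B(b(-18, -5*(-2 + 1)), G) + o(U, M) = -64 + (-227 + 203)/(-209 + 231) = -64 - 24/22 = -64 + (1/22)*(-24) = -64 - 12/11 = -716/11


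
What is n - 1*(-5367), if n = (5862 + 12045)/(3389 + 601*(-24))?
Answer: 59206938/11035 ≈ 5365.4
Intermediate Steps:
n = -17907/11035 (n = 17907/(3389 - 14424) = 17907/(-11035) = 17907*(-1/11035) = -17907/11035 ≈ -1.6227)
n - 1*(-5367) = -17907/11035 - 1*(-5367) = -17907/11035 + 5367 = 59206938/11035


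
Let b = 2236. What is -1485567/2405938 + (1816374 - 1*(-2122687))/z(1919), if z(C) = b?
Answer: 4736907408203/2689838684 ≈ 1761.0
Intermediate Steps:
z(C) = 2236
-1485567/2405938 + (1816374 - 1*(-2122687))/z(1919) = -1485567/2405938 + (1816374 - 1*(-2122687))/2236 = -1485567*1/2405938 + (1816374 + 2122687)*(1/2236) = -1485567/2405938 + 3939061*(1/2236) = -1485567/2405938 + 3939061/2236 = 4736907408203/2689838684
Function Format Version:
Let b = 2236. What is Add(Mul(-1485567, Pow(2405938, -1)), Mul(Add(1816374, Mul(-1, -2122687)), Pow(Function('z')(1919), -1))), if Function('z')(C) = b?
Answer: Rational(4736907408203, 2689838684) ≈ 1761.0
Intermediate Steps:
Function('z')(C) = 2236
Add(Mul(-1485567, Pow(2405938, -1)), Mul(Add(1816374, Mul(-1, -2122687)), Pow(Function('z')(1919), -1))) = Add(Mul(-1485567, Pow(2405938, -1)), Mul(Add(1816374, Mul(-1, -2122687)), Pow(2236, -1))) = Add(Mul(-1485567, Rational(1, 2405938)), Mul(Add(1816374, 2122687), Rational(1, 2236))) = Add(Rational(-1485567, 2405938), Mul(3939061, Rational(1, 2236))) = Add(Rational(-1485567, 2405938), Rational(3939061, 2236)) = Rational(4736907408203, 2689838684)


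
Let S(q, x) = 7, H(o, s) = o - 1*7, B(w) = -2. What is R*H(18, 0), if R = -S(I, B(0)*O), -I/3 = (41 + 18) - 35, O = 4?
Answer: -77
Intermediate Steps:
I = -72 (I = -3*((41 + 18) - 35) = -3*(59 - 35) = -3*24 = -72)
H(o, s) = -7 + o (H(o, s) = o - 7 = -7 + o)
R = -7 (R = -1*7 = -7)
R*H(18, 0) = -7*(-7 + 18) = -7*11 = -77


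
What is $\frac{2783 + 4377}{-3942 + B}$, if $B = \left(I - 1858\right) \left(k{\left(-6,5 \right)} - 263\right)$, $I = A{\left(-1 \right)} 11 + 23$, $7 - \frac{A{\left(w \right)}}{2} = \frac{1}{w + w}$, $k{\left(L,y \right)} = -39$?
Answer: $\frac{3580}{250199} \approx 0.014309$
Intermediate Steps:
$A{\left(w \right)} = 14 - \frac{1}{w}$ ($A{\left(w \right)} = 14 - \frac{2}{w + w} = 14 - \frac{2}{2 w} = 14 - 2 \frac{1}{2 w} = 14 - \frac{1}{w}$)
$I = 188$ ($I = \left(14 - \frac{1}{-1}\right) 11 + 23 = \left(14 - -1\right) 11 + 23 = \left(14 + 1\right) 11 + 23 = 15 \cdot 11 + 23 = 165 + 23 = 188$)
$B = 504340$ ($B = \left(188 - 1858\right) \left(-39 - 263\right) = \left(-1670\right) \left(-302\right) = 504340$)
$\frac{2783 + 4377}{-3942 + B} = \frac{2783 + 4377}{-3942 + 504340} = \frac{7160}{500398} = 7160 \cdot \frac{1}{500398} = \frac{3580}{250199}$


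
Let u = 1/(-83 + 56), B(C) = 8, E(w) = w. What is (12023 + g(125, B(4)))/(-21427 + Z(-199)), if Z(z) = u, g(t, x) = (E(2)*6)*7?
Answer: -326889/578530 ≈ -0.56503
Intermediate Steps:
g(t, x) = 84 (g(t, x) = (2*6)*7 = 12*7 = 84)
u = -1/27 (u = 1/(-27) = -1/27 ≈ -0.037037)
Z(z) = -1/27
(12023 + g(125, B(4)))/(-21427 + Z(-199)) = (12023 + 84)/(-21427 - 1/27) = 12107/(-578530/27) = 12107*(-27/578530) = -326889/578530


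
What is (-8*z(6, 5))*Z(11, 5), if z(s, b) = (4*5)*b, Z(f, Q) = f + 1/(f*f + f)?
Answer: -290600/33 ≈ -8806.1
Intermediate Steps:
Z(f, Q) = f + 1/(f + f**2) (Z(f, Q) = f + 1/(f**2 + f) = f + 1/(f + f**2))
z(s, b) = 20*b
(-8*z(6, 5))*Z(11, 5) = (-160*5)*((1 + 11**2 + 11**3)/(11*(1 + 11))) = (-8*100)*((1/11)*(1 + 121 + 1331)/12) = -800*1453/(11*12) = -800*1453/132 = -290600/33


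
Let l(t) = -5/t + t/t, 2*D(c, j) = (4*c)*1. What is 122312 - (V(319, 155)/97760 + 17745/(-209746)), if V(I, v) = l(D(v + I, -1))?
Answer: 1188783010864010041/9719260487040 ≈ 1.2231e+5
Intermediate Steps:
D(c, j) = 2*c (D(c, j) = ((4*c)*1)/2 = (4*c)/2 = 2*c)
l(t) = 1 - 5/t (l(t) = -5/t + 1 = 1 - 5/t)
V(I, v) = (-5 + 2*I + 2*v)/(2*I + 2*v) (V(I, v) = (-5 + 2*(v + I))/((2*(v + I))) = (-5 + 2*(I + v))/((2*(I + v))) = (-5 + (2*I + 2*v))/(2*I + 2*v) = (-5 + 2*I + 2*v)/(2*I + 2*v))
122312 - (V(319, 155)/97760 + 17745/(-209746)) = 122312 - (((-5/2 + 319 + 155)/(319 + 155))/97760 + 17745/(-209746)) = 122312 - (((943/2)/474)*(1/97760) + 17745*(-1/209746)) = 122312 - (((1/474)*(943/2))*(1/97760) - 17745/209746) = 122312 - ((943/948)*(1/97760) - 17745/209746) = 122312 - (943/92676480 - 17745/209746) = 122312 - 1*(-822173173561/9719260487040) = 122312 + 822173173561/9719260487040 = 1188783010864010041/9719260487040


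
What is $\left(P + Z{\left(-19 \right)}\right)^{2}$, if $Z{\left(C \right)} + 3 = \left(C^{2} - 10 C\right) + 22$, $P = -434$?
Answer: $18496$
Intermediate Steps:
$Z{\left(C \right)} = 19 + C^{2} - 10 C$ ($Z{\left(C \right)} = -3 + \left(\left(C^{2} - 10 C\right) + 22\right) = -3 + \left(22 + C^{2} - 10 C\right) = 19 + C^{2} - 10 C$)
$\left(P + Z{\left(-19 \right)}\right)^{2} = \left(-434 + \left(19 + \left(-19\right)^{2} - -190\right)\right)^{2} = \left(-434 + \left(19 + 361 + 190\right)\right)^{2} = \left(-434 + 570\right)^{2} = 136^{2} = 18496$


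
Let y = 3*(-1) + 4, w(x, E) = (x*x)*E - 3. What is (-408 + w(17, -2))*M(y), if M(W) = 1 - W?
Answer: 0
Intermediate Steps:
w(x, E) = -3 + E*x² (w(x, E) = x²*E - 3 = E*x² - 3 = -3 + E*x²)
y = 1 (y = -3 + 4 = 1)
(-408 + w(17, -2))*M(y) = (-408 + (-3 - 2*17²))*(1 - 1*1) = (-408 + (-3 - 2*289))*(1 - 1) = (-408 + (-3 - 578))*0 = (-408 - 581)*0 = -989*0 = 0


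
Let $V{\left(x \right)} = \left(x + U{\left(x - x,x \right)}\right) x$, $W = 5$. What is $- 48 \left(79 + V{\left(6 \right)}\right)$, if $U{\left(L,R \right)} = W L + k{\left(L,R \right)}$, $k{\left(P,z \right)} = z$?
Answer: $-7248$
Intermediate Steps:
$U{\left(L,R \right)} = R + 5 L$ ($U{\left(L,R \right)} = 5 L + R = R + 5 L$)
$V{\left(x \right)} = 2 x^{2}$ ($V{\left(x \right)} = \left(x + \left(x + 5 \left(x - x\right)\right)\right) x = \left(x + \left(x + 5 \cdot 0\right)\right) x = \left(x + \left(x + 0\right)\right) x = \left(x + x\right) x = 2 x x = 2 x^{2}$)
$- 48 \left(79 + V{\left(6 \right)}\right) = - 48 \left(79 + 2 \cdot 6^{2}\right) = - 48 \left(79 + 2 \cdot 36\right) = - 48 \left(79 + 72\right) = \left(-48\right) 151 = -7248$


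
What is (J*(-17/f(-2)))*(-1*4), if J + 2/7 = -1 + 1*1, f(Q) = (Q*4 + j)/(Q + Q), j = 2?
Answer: -272/21 ≈ -12.952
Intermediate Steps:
f(Q) = (2 + 4*Q)/(2*Q) (f(Q) = (Q*4 + 2)/(Q + Q) = (4*Q + 2)/((2*Q)) = (2 + 4*Q)*(1/(2*Q)) = (2 + 4*Q)/(2*Q))
J = -2/7 (J = -2/7 + (-1 + 1*1) = -2/7 + (-1 + 1) = -2/7 + 0 = -2/7 ≈ -0.28571)
(J*(-17/f(-2)))*(-1*4) = (-(-34)/(7*(2 + 1/(-2))))*(-1*4) = -(-34)/(7*(2 - ½))*(-4) = -(-34)/(7*3/2)*(-4) = -(-34)*2/(7*3)*(-4) = -2/7*(-34/3)*(-4) = (68/21)*(-4) = -272/21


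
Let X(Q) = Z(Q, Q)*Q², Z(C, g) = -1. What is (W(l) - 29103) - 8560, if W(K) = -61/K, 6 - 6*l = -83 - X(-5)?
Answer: -1205399/32 ≈ -37669.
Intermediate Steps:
X(Q) = -Q²
l = 32/3 (l = 1 - (-83 - (-1)*(-5)²)/6 = 1 - (-83 - (-1)*25)/6 = 1 - (-83 - 1*(-25))/6 = 1 - (-83 + 25)/6 = 1 - ⅙*(-58) = 1 + 29/3 = 32/3 ≈ 10.667)
(W(l) - 29103) - 8560 = (-61/32/3 - 29103) - 8560 = (-61*3/32 - 29103) - 8560 = (-183/32 - 29103) - 8560 = -931479/32 - 8560 = -1205399/32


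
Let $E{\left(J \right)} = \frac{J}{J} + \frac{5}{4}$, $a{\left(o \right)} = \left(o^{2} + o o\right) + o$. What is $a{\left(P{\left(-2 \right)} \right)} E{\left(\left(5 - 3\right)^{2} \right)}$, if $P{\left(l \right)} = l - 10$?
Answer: $621$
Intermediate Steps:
$P{\left(l \right)} = -10 + l$
$a{\left(o \right)} = o + 2 o^{2}$ ($a{\left(o \right)} = \left(o^{2} + o^{2}\right) + o = 2 o^{2} + o = o + 2 o^{2}$)
$E{\left(J \right)} = \frac{9}{4}$ ($E{\left(J \right)} = 1 + 5 \cdot \frac{1}{4} = 1 + \frac{5}{4} = \frac{9}{4}$)
$a{\left(P{\left(-2 \right)} \right)} E{\left(\left(5 - 3\right)^{2} \right)} = \left(-10 - 2\right) \left(1 + 2 \left(-10 - 2\right)\right) \frac{9}{4} = - 12 \left(1 + 2 \left(-12\right)\right) \frac{9}{4} = - 12 \left(1 - 24\right) \frac{9}{4} = \left(-12\right) \left(-23\right) \frac{9}{4} = 276 \cdot \frac{9}{4} = 621$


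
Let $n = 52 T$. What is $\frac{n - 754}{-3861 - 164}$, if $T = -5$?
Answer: $\frac{1014}{4025} \approx 0.25193$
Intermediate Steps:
$n = -260$ ($n = 52 \left(-5\right) = -260$)
$\frac{n - 754}{-3861 - 164} = \frac{-260 - 754}{-3861 - 164} = - \frac{1014}{-4025} = \left(-1014\right) \left(- \frac{1}{4025}\right) = \frac{1014}{4025}$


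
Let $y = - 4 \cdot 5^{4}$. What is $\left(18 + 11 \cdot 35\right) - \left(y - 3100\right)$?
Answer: $6003$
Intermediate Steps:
$y = -2500$ ($y = \left(-4\right) 625 = -2500$)
$\left(18 + 11 \cdot 35\right) - \left(y - 3100\right) = \left(18 + 11 \cdot 35\right) - \left(-2500 - 3100\right) = \left(18 + 385\right) - \left(-2500 - 3100\right) = 403 - -5600 = 403 + 5600 = 6003$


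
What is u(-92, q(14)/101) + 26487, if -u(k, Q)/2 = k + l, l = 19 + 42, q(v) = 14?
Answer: 26549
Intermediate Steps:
l = 61
u(k, Q) = -122 - 2*k (u(k, Q) = -2*(k + 61) = -2*(61 + k) = -122 - 2*k)
u(-92, q(14)/101) + 26487 = (-122 - 2*(-92)) + 26487 = (-122 + 184) + 26487 = 62 + 26487 = 26549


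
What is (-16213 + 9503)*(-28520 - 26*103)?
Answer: 209338580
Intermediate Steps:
(-16213 + 9503)*(-28520 - 26*103) = -6710*(-28520 - 2678) = -6710*(-31198) = 209338580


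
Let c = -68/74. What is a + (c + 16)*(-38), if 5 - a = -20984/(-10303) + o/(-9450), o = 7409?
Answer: -2050992916951/3602443950 ≈ -569.33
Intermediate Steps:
a = 364852877/97363350 (a = 5 - (-20984/(-10303) + 7409/(-9450)) = 5 - (-20984*(-1/10303) + 7409*(-1/9450)) = 5 - (20984/10303 - 7409/9450) = 5 - 1*121963873/97363350 = 5 - 121963873/97363350 = 364852877/97363350 ≈ 3.7473)
c = -34/37 (c = -68*1/74 = -34/37 ≈ -0.91892)
a + (c + 16)*(-38) = 364852877/97363350 + (-34/37 + 16)*(-38) = 364852877/97363350 + (558/37)*(-38) = 364852877/97363350 - 21204/37 = -2050992916951/3602443950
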